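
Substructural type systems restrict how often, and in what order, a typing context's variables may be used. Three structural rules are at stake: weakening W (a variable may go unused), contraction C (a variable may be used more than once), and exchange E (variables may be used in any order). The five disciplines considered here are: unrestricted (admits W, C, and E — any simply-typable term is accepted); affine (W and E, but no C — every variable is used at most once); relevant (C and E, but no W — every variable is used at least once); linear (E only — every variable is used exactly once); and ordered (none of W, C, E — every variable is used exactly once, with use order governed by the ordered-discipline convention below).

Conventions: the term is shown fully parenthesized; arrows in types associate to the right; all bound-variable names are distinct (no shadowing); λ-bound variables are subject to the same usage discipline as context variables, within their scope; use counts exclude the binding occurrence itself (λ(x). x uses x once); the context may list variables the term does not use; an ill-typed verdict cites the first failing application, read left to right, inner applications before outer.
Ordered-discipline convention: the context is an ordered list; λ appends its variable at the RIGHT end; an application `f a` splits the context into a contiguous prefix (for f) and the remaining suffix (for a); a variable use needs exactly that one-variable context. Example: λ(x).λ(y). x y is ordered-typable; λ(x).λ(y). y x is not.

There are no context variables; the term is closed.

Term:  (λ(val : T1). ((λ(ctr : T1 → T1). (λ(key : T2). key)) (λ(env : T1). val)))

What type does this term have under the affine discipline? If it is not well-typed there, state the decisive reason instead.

term : T1 → T2 → T2
use counts: val (bound): 1×; ctr (bound): 0×; key (bound): 1×; env (bound): 0×
use order (left to right): key, val
typing: the term checks, with type T1 → T2 → T2
summary: ordered ✗; linear ✗; affine ✓; relevant ✗; unrestricted ✓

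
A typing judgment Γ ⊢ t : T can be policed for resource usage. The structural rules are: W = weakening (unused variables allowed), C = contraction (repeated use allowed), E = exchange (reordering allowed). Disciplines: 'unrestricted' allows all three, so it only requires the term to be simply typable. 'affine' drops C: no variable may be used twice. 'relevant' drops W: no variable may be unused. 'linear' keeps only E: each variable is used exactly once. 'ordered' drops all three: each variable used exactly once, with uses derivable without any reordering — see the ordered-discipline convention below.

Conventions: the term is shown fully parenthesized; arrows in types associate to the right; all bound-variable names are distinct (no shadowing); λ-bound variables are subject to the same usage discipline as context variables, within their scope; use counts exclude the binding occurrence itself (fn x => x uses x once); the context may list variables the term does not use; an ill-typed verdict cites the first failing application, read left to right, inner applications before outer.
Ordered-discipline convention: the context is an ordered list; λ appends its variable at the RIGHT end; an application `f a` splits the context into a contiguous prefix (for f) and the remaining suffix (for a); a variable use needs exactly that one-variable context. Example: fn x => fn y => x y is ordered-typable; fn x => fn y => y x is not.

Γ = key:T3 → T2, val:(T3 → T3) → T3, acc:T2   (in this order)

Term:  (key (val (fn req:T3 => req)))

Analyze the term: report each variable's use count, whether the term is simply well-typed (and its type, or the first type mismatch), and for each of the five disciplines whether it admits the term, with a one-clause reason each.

variable uses: key: 1; val: 1; acc: 0; req (bound): 1
left-to-right use order: key, val, req
typing: well-typed — term : T2
ordered: ✗ — acc left unused
linear: ✗ — acc left unused
affine: ✓ — at most one use each (key, val, acc, req)
relevant: ✗ — acc left unused
unrestricted: ✓ — typability at T2 is all that's needed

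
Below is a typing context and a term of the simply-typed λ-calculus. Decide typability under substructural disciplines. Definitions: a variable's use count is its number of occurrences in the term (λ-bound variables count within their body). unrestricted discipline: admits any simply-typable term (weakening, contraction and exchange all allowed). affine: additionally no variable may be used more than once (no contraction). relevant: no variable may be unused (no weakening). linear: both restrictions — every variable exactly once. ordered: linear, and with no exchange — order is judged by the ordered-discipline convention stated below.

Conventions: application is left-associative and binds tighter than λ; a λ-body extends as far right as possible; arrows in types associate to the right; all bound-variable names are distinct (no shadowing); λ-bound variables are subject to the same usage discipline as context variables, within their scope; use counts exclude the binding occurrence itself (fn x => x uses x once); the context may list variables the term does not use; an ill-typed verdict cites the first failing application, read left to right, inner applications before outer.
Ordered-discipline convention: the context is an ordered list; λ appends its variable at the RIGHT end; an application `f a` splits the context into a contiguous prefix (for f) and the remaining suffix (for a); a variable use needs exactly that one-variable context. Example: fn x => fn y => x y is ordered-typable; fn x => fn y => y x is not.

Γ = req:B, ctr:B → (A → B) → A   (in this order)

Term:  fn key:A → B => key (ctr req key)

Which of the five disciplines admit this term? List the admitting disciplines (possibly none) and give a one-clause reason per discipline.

accepted by: relevant, unrestricted
variable uses: req ×1, ctr ×1, key (bound) ×2
uses in reading order: key, ctr, req, key
typing: the term checks, with type (A → B) → B
ordered: ✗ — uses contraction: key ×2
linear: ✗ — uses contraction: key ×2
affine: ✗ — uses contraction: key ×2
relevant: ✓ — at least one use each (req, ctr, key)
unrestricted: ✓ — simply typable at (A → B) → B; W, C, E all held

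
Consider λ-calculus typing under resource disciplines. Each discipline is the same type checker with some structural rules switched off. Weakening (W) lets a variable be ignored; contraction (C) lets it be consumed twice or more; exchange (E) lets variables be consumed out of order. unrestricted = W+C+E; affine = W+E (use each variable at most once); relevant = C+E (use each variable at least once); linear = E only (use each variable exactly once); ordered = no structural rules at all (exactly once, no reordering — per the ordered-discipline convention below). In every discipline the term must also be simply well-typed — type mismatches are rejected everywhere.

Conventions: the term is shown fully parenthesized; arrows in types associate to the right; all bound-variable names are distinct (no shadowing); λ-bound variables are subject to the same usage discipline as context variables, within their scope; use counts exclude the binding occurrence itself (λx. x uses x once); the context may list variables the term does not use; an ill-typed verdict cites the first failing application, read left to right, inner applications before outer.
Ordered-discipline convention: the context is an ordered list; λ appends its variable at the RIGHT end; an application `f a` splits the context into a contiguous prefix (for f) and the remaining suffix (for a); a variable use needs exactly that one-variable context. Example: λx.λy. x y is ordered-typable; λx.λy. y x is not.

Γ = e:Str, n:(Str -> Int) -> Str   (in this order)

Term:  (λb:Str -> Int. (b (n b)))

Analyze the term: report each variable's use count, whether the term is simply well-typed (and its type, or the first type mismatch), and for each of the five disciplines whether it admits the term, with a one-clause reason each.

usage: e: 0×, n: 1×, b [bound]: 2×
left-to-right use order: b, n, b
typing: ✓ — (Str -> Int) -> Int
ordered: ✗, uses contraction: b ×2; unused: e — weakening required
linear: ✗, uses contraction: b ×2; unused: e — weakening required
affine: ✗, uses contraction: b ×2
relevant: ✗, unused: e — weakening required
unrestricted: ✓, type-checks ((Str -> Int) -> Int) and nothing is barred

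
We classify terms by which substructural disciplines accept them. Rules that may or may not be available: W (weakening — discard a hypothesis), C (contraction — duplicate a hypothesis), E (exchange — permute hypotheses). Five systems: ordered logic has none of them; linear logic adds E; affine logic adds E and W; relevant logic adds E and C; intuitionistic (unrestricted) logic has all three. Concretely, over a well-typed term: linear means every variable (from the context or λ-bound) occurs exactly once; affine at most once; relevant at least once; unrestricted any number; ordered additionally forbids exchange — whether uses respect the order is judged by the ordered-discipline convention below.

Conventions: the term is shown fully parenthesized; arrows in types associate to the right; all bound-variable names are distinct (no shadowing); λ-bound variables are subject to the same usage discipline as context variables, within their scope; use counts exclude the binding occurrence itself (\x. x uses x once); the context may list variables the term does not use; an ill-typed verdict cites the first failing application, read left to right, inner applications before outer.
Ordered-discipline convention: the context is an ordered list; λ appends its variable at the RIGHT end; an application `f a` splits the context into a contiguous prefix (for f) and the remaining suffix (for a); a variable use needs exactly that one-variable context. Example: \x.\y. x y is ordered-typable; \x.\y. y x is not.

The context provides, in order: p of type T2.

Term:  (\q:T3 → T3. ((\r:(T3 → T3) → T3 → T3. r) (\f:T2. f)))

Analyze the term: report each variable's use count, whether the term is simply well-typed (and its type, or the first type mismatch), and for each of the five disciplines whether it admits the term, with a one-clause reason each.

variable uses: p: 0×, q (bound): 0×, r (bound): 1×, f (bound): 1×
order of uses: r, f
typing: ill-typed: an argument T2 → T2 mismatches the expected (T3 → T3) → T3 → T3
ordered: ✗, the type mismatch rejects it
linear: ✗, not simply typable
affine: ✗, fails simple typing
relevant: ✗, a type mismatch blocks all five
unrestricted: ✗, the type mismatch rejects it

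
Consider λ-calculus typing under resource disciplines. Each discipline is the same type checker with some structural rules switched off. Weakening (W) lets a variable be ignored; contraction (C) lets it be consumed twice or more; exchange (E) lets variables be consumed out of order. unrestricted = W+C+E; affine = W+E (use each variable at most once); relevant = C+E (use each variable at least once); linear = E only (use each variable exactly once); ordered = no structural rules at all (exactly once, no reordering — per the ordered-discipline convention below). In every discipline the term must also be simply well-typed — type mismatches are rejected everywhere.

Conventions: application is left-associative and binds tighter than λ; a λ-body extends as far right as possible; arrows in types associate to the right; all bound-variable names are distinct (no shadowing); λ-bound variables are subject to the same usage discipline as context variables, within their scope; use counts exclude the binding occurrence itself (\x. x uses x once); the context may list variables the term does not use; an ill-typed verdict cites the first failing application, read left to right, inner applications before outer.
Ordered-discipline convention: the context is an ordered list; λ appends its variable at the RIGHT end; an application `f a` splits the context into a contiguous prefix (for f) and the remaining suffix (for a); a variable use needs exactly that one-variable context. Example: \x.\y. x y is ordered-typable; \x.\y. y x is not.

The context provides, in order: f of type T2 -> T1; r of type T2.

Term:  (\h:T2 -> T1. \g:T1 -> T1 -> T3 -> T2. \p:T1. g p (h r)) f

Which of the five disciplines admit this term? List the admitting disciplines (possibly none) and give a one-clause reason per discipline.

admitted by: linear, affine, relevant, unrestricted
usage: f=1; r=1; h (bound)=1; g (bound)=1; p (bound)=1
left-to-right use order: g, p, h, r, f
typing: the term checks, with type (T1 -> T1 -> T3 -> T2) -> T1 -> T3 -> T2
ordered: ✗ — use order g, p, h, r, f needs exchange
linear: ✓ — f, r, h, g, p: one use apiece
affine: ✓ — none of f, r, h, g, p used more than once
relevant: ✓ — none of f, r, h, g, p goes unused
unrestricted: ✓ — type-checks ((T1 -> T1 -> T3 -> T2) -> T1 -> T3 -> T2) and nothing is barred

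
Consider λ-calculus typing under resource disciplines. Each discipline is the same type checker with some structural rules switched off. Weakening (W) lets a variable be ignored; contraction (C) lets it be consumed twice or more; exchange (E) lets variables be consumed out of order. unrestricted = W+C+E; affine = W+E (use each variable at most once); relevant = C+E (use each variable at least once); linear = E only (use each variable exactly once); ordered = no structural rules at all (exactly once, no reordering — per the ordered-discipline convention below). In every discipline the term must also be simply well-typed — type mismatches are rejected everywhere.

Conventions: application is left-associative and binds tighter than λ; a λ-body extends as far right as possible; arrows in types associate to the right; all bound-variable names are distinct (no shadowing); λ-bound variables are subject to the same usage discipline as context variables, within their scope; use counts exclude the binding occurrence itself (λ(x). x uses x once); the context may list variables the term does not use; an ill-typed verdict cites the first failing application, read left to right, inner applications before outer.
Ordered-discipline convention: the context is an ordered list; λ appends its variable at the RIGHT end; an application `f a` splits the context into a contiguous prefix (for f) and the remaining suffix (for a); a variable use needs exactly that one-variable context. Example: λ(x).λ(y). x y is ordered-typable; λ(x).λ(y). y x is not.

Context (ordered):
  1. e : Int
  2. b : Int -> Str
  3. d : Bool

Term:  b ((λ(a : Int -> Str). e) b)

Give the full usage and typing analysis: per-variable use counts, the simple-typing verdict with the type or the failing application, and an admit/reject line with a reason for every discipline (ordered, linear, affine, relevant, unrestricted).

use counts: e: 1×; b: 2×; d: 0×; a (bound): 0×
order of uses: b, e, b
typing: ✓ — Str
ordered: ✗ — b ×2 used more than once (contraction); needs weakening: d, a unused
linear: ✗ — b ×2 used more than once (contraction); needs weakening: d, a unused
affine: ✗ — b ×2 used more than once (contraction)
relevant: ✗ — needs weakening: d, a unused
unrestricted: ✓ — simply typable at Str; W, C, E all held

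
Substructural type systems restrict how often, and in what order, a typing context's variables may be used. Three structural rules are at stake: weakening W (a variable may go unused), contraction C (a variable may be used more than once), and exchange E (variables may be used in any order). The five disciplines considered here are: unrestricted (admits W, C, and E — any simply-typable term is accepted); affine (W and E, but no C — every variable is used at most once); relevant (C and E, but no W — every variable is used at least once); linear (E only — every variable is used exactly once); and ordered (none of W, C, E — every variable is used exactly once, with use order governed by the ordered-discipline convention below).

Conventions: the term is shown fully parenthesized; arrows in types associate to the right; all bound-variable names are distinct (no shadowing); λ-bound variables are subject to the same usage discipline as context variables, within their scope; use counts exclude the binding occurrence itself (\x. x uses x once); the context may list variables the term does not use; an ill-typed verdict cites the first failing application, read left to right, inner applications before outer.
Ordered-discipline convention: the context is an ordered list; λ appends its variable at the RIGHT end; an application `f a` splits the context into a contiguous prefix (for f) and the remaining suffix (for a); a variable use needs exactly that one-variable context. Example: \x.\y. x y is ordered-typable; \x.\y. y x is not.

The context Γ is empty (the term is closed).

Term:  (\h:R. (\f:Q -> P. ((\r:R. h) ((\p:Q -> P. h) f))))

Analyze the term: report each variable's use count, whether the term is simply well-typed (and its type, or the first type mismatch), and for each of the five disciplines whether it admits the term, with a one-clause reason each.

use counts: h (bound)=2, f (bound)=1, r (bound)=0, p (bound)=0
left-to-right use order: h, h, f
typing: well-typed — term : R -> (Q -> P) -> R
ordered ✗ (needs contraction — h ×2; needs weakening: r, p unused)
linear ✗ (needs contraction — h ×2; needs weakening: r, p unused)
affine ✗ (needs contraction — h ×2)
relevant ✗ (needs weakening: r, p unused)
unrestricted ✓ (simply typable at R -> (Q -> P) -> R; W, C, E all held)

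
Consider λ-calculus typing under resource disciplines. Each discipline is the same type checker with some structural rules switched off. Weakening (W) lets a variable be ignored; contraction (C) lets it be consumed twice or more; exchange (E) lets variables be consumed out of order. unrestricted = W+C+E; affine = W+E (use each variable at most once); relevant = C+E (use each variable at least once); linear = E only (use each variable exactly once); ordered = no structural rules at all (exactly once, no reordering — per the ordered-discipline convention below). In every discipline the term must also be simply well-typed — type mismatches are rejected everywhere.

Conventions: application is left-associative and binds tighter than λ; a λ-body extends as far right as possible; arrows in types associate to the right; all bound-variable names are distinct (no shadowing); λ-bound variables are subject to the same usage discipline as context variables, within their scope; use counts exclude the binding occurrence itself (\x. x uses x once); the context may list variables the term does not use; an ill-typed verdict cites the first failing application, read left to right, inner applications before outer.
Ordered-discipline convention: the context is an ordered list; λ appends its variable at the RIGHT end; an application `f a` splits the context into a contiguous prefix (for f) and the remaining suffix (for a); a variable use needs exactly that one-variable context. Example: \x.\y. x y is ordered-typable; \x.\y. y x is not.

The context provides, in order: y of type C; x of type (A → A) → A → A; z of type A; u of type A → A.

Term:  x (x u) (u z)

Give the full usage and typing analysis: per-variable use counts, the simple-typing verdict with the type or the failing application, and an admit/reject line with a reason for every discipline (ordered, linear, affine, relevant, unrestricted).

variable uses: y: 0×, x: 2×, z: 1×, u: 2×
uses in reading order: x, x, u, u, z
typing: the term checks, with type A
ordered: ✗, uses contraction: x ×2, u ×2; y never used (weakening)
linear: ✗, uses contraction: x ×2, u ×2; y never used (weakening)
affine: ✗, uses contraction: x ×2, u ×2
relevant: ✗, y never used (weakening)
unrestricted: ✓, typability at A is all that's needed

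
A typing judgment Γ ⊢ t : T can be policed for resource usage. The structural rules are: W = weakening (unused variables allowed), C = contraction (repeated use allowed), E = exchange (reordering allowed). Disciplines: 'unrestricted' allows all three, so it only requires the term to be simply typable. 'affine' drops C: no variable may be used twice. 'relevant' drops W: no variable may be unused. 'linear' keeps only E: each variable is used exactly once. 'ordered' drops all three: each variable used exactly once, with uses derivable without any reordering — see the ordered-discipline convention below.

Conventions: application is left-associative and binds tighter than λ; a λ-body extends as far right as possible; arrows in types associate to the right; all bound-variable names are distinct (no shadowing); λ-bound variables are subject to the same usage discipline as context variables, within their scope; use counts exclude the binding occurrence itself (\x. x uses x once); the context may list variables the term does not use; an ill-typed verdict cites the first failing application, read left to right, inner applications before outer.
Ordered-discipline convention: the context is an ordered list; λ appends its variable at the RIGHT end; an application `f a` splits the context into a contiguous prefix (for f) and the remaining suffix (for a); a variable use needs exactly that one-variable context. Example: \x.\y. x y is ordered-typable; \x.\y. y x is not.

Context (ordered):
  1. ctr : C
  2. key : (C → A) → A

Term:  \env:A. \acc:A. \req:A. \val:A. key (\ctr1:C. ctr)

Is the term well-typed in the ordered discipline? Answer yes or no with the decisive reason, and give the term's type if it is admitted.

no — not simply typable
use counts: ctr ×1, key ×1, env [bound] ×0, acc [bound] ×0, req [bound] ×0, val [bound] ×0, ctr1 [bound] ×0
order of uses: key, ctr
typing: ill-typed: an application expects C → A but receives C → C
summary: ordered ✗ · linear ✗ · affine ✗ · relevant ✗ · unrestricted ✗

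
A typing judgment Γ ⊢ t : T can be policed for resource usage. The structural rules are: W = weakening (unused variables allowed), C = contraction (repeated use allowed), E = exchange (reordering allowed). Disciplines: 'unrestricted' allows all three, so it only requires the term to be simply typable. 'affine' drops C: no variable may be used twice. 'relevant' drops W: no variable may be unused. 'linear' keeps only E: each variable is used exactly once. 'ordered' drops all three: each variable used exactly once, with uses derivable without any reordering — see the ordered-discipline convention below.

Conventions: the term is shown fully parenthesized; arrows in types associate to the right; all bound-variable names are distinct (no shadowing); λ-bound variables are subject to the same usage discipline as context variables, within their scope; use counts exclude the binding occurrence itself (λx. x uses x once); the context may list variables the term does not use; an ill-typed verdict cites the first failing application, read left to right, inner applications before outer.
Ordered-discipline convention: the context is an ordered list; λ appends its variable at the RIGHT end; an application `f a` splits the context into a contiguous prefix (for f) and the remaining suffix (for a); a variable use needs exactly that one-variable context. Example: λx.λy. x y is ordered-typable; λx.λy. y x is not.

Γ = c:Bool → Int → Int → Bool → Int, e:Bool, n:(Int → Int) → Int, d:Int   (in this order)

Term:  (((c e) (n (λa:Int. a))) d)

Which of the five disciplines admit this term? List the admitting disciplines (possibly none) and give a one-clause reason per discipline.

accepted by: ordered, linear, affine, relevant, unrestricted
counts: c=1, e=1, n=1, d=1, a (λ-bound)=1
left-to-right use order: c, e, n, a, d
typing: the term checks, with type Bool → Int
ordered: ✓ — single-use (c, e, n, d, a), ordered derivation ok
linear: ✓ — each of c, e, n, d, a used exactly once
affine: ✓ — none of c, e, n, d, a used more than once
relevant: ✓ — at least one use each (c, e, n, d, a)
unrestricted: ✓ — well-typed at Bool → Int; no restrictions here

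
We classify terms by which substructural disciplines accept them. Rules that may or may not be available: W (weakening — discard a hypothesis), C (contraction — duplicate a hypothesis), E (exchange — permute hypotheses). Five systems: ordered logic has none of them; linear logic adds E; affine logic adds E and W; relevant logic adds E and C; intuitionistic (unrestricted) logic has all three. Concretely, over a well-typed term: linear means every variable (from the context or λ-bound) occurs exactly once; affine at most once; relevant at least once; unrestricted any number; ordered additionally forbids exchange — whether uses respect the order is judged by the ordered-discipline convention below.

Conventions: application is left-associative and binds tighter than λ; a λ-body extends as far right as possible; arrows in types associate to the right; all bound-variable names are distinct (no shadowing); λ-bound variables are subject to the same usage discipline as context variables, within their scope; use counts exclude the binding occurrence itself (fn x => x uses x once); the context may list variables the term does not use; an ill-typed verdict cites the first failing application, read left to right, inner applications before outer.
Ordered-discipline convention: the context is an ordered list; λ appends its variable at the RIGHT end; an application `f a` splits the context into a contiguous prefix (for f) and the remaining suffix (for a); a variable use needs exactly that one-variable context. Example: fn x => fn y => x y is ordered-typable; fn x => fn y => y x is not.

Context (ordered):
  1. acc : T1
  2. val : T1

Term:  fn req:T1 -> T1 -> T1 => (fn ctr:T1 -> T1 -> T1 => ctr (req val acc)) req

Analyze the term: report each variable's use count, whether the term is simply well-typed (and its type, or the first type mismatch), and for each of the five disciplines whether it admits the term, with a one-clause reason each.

counts: acc=1; val=1; req (λ-bound)=2; ctr (λ-bound)=1
left-to-right use order: ctr, req, val, acc, req
typing: well-typed at (T1 -> T1 -> T1) -> T1 -> T1
ordered: ✗ — needs contraction — req ×2
linear: ✗ — needs contraction — req ×2
affine: ✗ — needs contraction — req ×2
relevant: ✓ — acc, val, req, ctr: all used, weakening unneeded
unrestricted: ✓ — type-checks ((T1 -> T1 -> T1) -> T1 -> T1) and nothing is barred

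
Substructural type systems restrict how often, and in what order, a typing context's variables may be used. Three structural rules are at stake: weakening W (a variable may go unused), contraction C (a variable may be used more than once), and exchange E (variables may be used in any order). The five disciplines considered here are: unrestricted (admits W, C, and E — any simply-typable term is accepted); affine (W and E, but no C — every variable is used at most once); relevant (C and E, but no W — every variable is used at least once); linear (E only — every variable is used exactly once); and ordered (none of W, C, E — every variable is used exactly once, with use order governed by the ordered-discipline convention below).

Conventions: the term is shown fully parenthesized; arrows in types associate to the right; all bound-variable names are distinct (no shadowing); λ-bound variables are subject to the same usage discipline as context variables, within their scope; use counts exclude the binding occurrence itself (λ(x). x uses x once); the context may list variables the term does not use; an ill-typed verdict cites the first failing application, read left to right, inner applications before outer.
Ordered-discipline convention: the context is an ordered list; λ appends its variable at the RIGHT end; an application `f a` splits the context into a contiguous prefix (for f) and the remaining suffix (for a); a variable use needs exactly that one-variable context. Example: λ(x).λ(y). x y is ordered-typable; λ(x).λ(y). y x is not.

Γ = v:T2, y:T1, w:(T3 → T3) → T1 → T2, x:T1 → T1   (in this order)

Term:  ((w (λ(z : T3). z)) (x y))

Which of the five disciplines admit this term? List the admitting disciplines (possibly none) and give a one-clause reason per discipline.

admitted in: affine, unrestricted
usage: v ×0, y ×1, w ×1, x ×1, z (λ-bound) ×1
uses in reading order: w, z, x, y
typing: well-typed at T2
ordered: ✗, needs weakening: v unused
linear: ✗, needs weakening: v unused
affine: ✓, v, y, w, x, z: no repeats, contraction unneeded
relevant: ✗, needs weakening: v unused
unrestricted: ✓, typability at T2 is all that's needed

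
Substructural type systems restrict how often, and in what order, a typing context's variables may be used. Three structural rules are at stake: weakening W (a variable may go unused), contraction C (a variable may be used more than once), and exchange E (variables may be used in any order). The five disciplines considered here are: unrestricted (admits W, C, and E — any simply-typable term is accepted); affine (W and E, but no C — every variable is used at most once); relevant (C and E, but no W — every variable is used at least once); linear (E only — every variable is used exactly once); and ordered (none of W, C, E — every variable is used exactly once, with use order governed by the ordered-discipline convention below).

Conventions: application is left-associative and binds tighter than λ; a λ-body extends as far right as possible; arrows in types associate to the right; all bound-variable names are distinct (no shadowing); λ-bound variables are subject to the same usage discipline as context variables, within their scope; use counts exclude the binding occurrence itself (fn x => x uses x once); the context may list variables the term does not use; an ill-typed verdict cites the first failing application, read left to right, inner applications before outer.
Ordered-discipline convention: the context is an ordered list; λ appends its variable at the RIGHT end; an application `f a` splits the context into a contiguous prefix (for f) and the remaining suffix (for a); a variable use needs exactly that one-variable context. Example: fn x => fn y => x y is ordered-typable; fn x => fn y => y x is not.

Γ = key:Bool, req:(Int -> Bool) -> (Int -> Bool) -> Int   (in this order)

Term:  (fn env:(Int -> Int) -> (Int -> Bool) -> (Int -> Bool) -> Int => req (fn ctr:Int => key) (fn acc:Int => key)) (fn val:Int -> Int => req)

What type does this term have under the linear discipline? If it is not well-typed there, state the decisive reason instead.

not well-typed under linear — uses contraction: key ×2, req ×2; unused: env, ctr, acc, val — weakening required
counts: key ×2; req ×2; env (λ-bound) ×0; ctr (λ-bound) ×0; acc (λ-bound) ×0; val (λ-bound) ×0
uses in reading order: req, key, key, req
typing: ✓ — Int
summary: ordered ✗ · linear ✗ · affine ✗ · relevant ✗ · unrestricted ✓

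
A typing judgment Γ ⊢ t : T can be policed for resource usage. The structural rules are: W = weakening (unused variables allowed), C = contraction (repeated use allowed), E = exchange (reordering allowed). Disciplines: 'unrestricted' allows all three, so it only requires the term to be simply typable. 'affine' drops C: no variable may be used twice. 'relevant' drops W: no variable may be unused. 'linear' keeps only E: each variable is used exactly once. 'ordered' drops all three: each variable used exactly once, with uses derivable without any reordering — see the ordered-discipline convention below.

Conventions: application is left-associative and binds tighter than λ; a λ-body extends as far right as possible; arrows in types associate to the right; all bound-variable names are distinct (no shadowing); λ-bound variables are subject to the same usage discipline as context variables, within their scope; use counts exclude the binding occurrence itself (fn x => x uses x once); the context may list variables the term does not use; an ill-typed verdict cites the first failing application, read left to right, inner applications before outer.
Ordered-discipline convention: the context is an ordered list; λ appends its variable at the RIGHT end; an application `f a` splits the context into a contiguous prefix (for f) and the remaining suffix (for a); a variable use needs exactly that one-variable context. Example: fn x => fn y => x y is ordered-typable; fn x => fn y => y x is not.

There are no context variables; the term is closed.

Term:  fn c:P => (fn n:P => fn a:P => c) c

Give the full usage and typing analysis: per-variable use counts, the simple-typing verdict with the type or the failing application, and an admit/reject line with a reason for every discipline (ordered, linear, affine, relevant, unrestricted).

use counts: c [bound]: 2; n [bound]: 0; a [bound]: 0
left-to-right use order: c, c
typing: the term checks, with type P -> P -> P
ordered: ✗ — needs contraction — c ×2; n, a left unused
linear: ✗ — needs contraction — c ×2; n, a left unused
affine: ✗ — needs contraction — c ×2
relevant: ✗ — n, a left unused
unrestricted: ✓ — well-typed at P -> P -> P; no restrictions here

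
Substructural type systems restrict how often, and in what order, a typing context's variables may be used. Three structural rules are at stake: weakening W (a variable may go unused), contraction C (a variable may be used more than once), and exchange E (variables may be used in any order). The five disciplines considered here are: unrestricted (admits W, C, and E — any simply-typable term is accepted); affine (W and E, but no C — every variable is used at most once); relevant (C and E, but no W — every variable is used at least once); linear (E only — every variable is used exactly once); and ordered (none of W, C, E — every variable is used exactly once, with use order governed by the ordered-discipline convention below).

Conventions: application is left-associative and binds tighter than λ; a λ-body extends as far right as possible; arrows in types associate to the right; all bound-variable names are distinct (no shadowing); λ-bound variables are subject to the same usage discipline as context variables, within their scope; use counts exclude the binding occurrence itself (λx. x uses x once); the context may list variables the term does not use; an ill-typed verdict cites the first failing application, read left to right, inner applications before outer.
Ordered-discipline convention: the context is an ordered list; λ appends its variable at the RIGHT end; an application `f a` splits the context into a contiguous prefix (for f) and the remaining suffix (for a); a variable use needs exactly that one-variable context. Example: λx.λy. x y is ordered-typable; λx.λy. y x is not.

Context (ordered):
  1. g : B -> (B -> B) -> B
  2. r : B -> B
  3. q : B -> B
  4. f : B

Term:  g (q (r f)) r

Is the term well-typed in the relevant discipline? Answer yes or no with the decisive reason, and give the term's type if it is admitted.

yes — at least one use each (g, r, q, f); term : B
counts: g ×1, r ×2, q ×1, f ×1
use order (left to right): g, q, r, f, r
typing: well-typed — term : B
per-discipline verdicts: ordered ✗; linear ✗; affine ✗; relevant ✓; unrestricted ✓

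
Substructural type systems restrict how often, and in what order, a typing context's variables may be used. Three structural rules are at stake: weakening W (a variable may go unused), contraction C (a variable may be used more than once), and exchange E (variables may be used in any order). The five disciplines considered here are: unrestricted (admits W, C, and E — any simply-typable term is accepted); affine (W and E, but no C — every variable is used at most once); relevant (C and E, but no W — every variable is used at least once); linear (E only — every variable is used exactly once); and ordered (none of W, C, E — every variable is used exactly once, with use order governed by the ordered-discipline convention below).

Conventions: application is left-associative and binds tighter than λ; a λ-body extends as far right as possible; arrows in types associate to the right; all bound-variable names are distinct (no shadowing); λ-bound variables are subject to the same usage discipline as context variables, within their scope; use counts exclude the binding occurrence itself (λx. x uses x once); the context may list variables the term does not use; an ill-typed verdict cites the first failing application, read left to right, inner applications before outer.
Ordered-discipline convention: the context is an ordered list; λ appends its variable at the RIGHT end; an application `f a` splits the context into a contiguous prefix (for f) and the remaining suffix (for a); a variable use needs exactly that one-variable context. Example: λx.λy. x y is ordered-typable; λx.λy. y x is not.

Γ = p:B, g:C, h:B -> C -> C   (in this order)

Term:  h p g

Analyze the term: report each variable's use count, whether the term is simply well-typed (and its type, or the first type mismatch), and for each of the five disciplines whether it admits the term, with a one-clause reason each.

use counts: p=1; g=1; h=1
left-to-right use order: h, p, g
typing: well-typed — term : C
ordered: ✗, no ordered split (uses run h, p, g)
linear: ✓, exactly-once usage across p, g, h
affine: ✓, p, g, h: no repeats, contraction unneeded
relevant: ✓, at least one use each (p, g, h)
unrestricted: ✓, well-typed at C; no restrictions here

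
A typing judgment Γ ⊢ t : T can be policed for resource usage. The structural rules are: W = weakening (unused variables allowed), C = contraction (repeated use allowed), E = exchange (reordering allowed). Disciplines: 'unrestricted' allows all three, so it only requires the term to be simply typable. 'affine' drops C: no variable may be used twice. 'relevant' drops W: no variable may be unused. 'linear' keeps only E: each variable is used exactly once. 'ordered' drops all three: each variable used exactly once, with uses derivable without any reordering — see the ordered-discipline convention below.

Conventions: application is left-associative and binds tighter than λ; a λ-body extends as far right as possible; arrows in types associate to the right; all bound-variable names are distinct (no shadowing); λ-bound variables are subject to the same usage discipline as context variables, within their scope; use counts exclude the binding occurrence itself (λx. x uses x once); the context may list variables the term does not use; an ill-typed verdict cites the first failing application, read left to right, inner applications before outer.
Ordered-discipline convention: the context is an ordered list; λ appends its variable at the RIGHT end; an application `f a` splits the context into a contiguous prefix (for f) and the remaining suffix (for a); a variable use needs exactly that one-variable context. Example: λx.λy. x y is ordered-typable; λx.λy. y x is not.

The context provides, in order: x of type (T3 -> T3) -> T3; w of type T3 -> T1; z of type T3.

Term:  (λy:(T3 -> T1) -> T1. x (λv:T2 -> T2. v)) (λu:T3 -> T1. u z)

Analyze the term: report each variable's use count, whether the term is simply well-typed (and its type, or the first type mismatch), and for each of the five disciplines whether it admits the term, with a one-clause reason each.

use counts: x: 1×, w: 0×, z: 1×, y [bound]: 0×, v [bound]: 1×, u [bound]: 1×
uses in reading order: x, v, u, z
typing: ill-typed: a function awaiting T3 -> T3 gets (T2 -> T2) -> T2 -> T2
ordered: ✗ — the type mismatch rejects it
linear: ✗ — not simply typable
affine: ✗ — fails simple typing
relevant: ✗ — a type mismatch blocks all five
unrestricted: ✗ — the type mismatch rejects it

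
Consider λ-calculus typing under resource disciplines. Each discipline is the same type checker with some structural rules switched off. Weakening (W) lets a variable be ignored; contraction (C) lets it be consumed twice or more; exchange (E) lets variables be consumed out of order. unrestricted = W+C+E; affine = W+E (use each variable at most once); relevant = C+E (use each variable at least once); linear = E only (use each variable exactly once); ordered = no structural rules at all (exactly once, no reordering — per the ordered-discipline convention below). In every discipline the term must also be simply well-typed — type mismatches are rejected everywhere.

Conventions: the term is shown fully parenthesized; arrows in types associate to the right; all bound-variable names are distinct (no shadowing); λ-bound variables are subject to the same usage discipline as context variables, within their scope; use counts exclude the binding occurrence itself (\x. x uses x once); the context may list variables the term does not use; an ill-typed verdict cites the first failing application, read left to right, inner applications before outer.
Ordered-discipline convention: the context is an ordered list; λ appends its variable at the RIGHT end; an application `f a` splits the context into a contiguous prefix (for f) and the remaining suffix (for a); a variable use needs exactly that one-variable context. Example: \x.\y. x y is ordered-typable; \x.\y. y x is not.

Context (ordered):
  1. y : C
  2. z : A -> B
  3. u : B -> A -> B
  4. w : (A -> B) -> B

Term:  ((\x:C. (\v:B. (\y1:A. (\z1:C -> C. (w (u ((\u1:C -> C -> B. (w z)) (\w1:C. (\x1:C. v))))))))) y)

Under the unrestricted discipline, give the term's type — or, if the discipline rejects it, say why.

term : B -> A -> (C -> C) -> B
counts: y ×1; z ×1; u ×1; w ×2; x (bound) ×0; v (bound) ×1; y1 (bound) ×0; z1 (bound) ×0; u1 (bound) ×0; w1 (bound) ×0; x1 (bound) ×0
order of uses: w, u, w, z, v, y
typing: ✓ — B -> A -> (C -> C) -> B
per-discipline verdicts: ordered ✗ · linear ✗ · affine ✗ · relevant ✗ · unrestricted ✓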